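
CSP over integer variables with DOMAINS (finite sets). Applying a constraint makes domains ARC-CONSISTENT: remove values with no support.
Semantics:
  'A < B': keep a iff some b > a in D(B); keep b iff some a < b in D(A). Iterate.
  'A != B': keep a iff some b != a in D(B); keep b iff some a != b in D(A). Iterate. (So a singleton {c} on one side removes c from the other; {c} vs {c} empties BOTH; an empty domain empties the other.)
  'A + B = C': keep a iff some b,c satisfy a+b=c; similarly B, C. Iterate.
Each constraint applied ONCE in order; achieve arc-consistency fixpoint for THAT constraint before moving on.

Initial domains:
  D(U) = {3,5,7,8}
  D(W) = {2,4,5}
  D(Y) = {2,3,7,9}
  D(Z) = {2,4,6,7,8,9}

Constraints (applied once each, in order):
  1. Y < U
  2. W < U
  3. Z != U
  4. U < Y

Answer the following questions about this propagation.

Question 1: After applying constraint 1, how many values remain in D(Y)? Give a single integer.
Answer: 3

Derivation:
Constraint 1 (Y < U) on D(Y)={2,3,7,9} D(U)={3,5,7,8}: Y {2,3,7,9}->{2,3,7}
So after constraint 1: D(Y)={2,3,7}, size = 3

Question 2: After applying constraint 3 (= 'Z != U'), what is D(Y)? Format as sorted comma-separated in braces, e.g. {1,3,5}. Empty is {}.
Constraint 1 (Y < U) on D(Y)={2,3,7,9} D(U)={3,5,7,8}: Y {2,3,7,9}->{2,3,7}
Constraint 2 (W < U) on D(W)={2,4,5} D(U)={3,5,7,8}: no change
Constraint 3 (Z != U) on D(Z)={2,4,6,7,8,9} D(U)={3,5,7,8}: no change
So after constraint 3: D(Y) = {2,3,7}

Answer: {2,3,7}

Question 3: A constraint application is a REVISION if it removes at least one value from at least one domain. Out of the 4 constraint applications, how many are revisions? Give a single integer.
Constraint 1 (Y < U) on D(Y)={2,3,7,9} D(U)={3,5,7,8}: Y {2,3,7,9}->{2,3,7} => REVISION
Constraint 2 (W < U) on D(W)={2,4,5} D(U)={3,5,7,8}: no change => not a revision
Constraint 3 (Z != U) on D(Z)={2,4,6,7,8,9} D(U)={3,5,7,8}: no change => not a revision
Constraint 4 (U < Y) on D(U)={3,5,7,8} D(Y)={2,3,7}: U {3,5,7,8}->{3,5}; Y {2,3,7}->{7} => REVISION
Total revisions = 2

Answer: 2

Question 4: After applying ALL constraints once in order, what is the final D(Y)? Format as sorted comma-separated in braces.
Answer: {7}

Derivation:
Constraint 1 (Y < U) on D(Y)={2,3,7,9} D(U)={3,5,7,8}: Y {2,3,7,9}->{2,3,7}
Constraint 2 (W < U) on D(W)={2,4,5} D(U)={3,5,7,8}: no change
Constraint 3 (Z != U) on D(Z)={2,4,6,7,8,9} D(U)={3,5,7,8}: no change
Constraint 4 (U < Y) on D(U)={3,5,7,8} D(Y)={2,3,7}: U {3,5,7,8}->{3,5}; Y {2,3,7}->{7}
So after all 4 constraints: D(Y) = {7}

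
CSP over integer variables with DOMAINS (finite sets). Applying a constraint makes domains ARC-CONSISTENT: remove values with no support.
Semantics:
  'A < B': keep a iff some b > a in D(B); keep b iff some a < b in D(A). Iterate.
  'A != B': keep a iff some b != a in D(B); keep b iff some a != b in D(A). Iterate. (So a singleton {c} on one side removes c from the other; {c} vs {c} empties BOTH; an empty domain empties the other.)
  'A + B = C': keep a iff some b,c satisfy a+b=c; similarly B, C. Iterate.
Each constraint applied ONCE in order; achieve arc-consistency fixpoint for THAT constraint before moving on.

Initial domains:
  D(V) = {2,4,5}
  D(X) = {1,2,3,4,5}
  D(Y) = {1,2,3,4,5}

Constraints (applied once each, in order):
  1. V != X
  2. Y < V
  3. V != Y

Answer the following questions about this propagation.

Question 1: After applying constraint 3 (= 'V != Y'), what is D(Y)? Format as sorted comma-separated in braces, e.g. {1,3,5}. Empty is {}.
Answer: {1,2,3,4}

Derivation:
Constraint 1 (V != X) on D(V)={2,4,5} D(X)={1,2,3,4,5}: no change
Constraint 2 (Y < V) on D(Y)={1,2,3,4,5} D(V)={2,4,5}: Y {1,2,3,4,5}->{1,2,3,4}
Constraint 3 (V != Y) on D(V)={2,4,5} D(Y)={1,2,3,4}: no change
So after constraint 3: D(Y) = {1,2,3,4}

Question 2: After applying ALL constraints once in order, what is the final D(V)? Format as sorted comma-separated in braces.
Answer: {2,4,5}

Derivation:
Constraint 1 (V != X) on D(V)={2,4,5} D(X)={1,2,3,4,5}: no change
Constraint 2 (Y < V) on D(Y)={1,2,3,4,5} D(V)={2,4,5}: Y {1,2,3,4,5}->{1,2,3,4}
Constraint 3 (V != Y) on D(V)={2,4,5} D(Y)={1,2,3,4}: no change
So after all 3 constraints: D(V) = {2,4,5}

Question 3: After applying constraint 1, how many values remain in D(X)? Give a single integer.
Answer: 5

Derivation:
Constraint 1 (V != X) on D(V)={2,4,5} D(X)={1,2,3,4,5}: no change
So after constraint 1: D(X)={1,2,3,4,5}, size = 5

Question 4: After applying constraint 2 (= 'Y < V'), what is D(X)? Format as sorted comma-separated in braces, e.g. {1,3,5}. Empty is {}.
Answer: {1,2,3,4,5}

Derivation:
Constraint 1 (V != X) on D(V)={2,4,5} D(X)={1,2,3,4,5}: no change
Constraint 2 (Y < V) on D(Y)={1,2,3,4,5} D(V)={2,4,5}: Y {1,2,3,4,5}->{1,2,3,4}
So after constraint 2: D(X) = {1,2,3,4,5}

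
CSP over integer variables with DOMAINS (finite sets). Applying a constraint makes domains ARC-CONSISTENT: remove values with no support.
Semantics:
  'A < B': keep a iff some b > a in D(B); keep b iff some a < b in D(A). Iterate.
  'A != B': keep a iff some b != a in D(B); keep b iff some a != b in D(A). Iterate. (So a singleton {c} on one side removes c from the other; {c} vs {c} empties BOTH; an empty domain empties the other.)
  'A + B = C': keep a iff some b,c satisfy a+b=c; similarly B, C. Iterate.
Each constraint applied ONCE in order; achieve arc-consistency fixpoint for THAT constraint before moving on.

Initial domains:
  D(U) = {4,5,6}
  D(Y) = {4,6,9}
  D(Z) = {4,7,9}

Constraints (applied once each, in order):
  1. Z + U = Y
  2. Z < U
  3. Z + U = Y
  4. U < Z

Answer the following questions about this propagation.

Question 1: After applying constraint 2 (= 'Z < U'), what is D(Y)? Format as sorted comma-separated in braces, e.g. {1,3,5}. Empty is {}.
Constraint 1 (Z + U = Y) on D(Z)={4,7,9} D(U)={4,5,6} D(Y)={4,6,9}: Z {4,7,9}->{4}; U {4,5,6}->{5}; Y {4,6,9}->{9}
Constraint 2 (Z < U) on D(Z)={4} D(U)={5}: no change
So after constraint 2: D(Y) = {9}

Answer: {9}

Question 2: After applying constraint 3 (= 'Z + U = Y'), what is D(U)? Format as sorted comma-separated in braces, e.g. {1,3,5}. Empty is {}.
Constraint 1 (Z + U = Y) on D(Z)={4,7,9} D(U)={4,5,6} D(Y)={4,6,9}: Z {4,7,9}->{4}; U {4,5,6}->{5}; Y {4,6,9}->{9}
Constraint 2 (Z < U) on D(Z)={4} D(U)={5}: no change
Constraint 3 (Z + U = Y) on D(Z)={4} D(U)={5} D(Y)={9}: no change
So after constraint 3: D(U) = {5}

Answer: {5}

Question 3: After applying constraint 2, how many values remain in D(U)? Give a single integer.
Constraint 1 (Z + U = Y) on D(Z)={4,7,9} D(U)={4,5,6} D(Y)={4,6,9}: Z {4,7,9}->{4}; U {4,5,6}->{5}; Y {4,6,9}->{9}
Constraint 2 (Z < U) on D(Z)={4} D(U)={5}: no change
So after constraint 2: D(U)={5}, size = 1

Answer: 1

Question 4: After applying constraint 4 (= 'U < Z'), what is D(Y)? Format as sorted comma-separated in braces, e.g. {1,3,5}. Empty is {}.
Constraint 1 (Z + U = Y) on D(Z)={4,7,9} D(U)={4,5,6} D(Y)={4,6,9}: Z {4,7,9}->{4}; U {4,5,6}->{5}; Y {4,6,9}->{9}
Constraint 2 (Z < U) on D(Z)={4} D(U)={5}: no change
Constraint 3 (Z + U = Y) on D(Z)={4} D(U)={5} D(Y)={9}: no change
Constraint 4 (U < Z) on D(U)={5} D(Z)={4}: U {5}->{}; Z {4}->{}
So after constraint 4: D(Y) = {9}

Answer: {9}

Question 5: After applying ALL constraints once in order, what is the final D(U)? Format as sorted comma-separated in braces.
Answer: {}

Derivation:
Constraint 1 (Z + U = Y) on D(Z)={4,7,9} D(U)={4,5,6} D(Y)={4,6,9}: Z {4,7,9}->{4}; U {4,5,6}->{5}; Y {4,6,9}->{9}
Constraint 2 (Z < U) on D(Z)={4} D(U)={5}: no change
Constraint 3 (Z + U = Y) on D(Z)={4} D(U)={5} D(Y)={9}: no change
Constraint 4 (U < Z) on D(U)={5} D(Z)={4}: U {5}->{}; Z {4}->{}
So after all 4 constraints: D(U) = {}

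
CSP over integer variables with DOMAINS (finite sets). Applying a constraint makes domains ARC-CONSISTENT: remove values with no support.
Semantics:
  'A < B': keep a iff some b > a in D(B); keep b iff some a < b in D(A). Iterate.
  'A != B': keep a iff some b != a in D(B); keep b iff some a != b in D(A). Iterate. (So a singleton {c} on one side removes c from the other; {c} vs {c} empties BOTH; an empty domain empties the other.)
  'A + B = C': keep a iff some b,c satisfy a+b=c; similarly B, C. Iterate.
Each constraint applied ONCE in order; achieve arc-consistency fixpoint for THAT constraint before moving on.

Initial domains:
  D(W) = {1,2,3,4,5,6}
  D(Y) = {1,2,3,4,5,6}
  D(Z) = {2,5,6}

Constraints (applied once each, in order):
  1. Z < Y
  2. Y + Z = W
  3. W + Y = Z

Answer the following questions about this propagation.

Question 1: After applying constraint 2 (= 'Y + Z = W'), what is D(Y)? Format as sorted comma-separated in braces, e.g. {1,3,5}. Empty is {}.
Answer: {3,4}

Derivation:
Constraint 1 (Z < Y) on D(Z)={2,5,6} D(Y)={1,2,3,4,5,6}: Z {2,5,6}->{2,5}; Y {1,2,3,4,5,6}->{3,4,5,6}
Constraint 2 (Y + Z = W) on D(Y)={3,4,5,6} D(Z)={2,5} D(W)={1,2,3,4,5,6}: Y {3,4,5,6}->{3,4}; Z {2,5}->{2}; W {1,2,3,4,5,6}->{5,6}
So after constraint 2: D(Y) = {3,4}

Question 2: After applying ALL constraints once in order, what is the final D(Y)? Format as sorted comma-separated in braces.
Answer: {}

Derivation:
Constraint 1 (Z < Y) on D(Z)={2,5,6} D(Y)={1,2,3,4,5,6}: Z {2,5,6}->{2,5}; Y {1,2,3,4,5,6}->{3,4,5,6}
Constraint 2 (Y + Z = W) on D(Y)={3,4,5,6} D(Z)={2,5} D(W)={1,2,3,4,5,6}: Y {3,4,5,6}->{3,4}; Z {2,5}->{2}; W {1,2,3,4,5,6}->{5,6}
Constraint 3 (W + Y = Z) on D(W)={5,6} D(Y)={3,4} D(Z)={2}: W {5,6}->{}; Y {3,4}->{}; Z {2}->{}
So after all 3 constraints: D(Y) = {}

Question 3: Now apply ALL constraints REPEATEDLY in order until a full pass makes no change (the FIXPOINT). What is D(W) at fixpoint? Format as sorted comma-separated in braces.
Answer: {}

Derivation:
pass 0 (initial): D(W)={1,2,3,4,5,6}
pass 1: W {1,2,3,4,5,6}->{}; Y {1,2,3,4,5,6}->{}; Z {2,5,6}->{}
pass 2: no change
Fixpoint after 2 passes: D(W) = {}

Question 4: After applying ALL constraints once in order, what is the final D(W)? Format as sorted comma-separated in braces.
Answer: {}

Derivation:
Constraint 1 (Z < Y) on D(Z)={2,5,6} D(Y)={1,2,3,4,5,6}: Z {2,5,6}->{2,5}; Y {1,2,3,4,5,6}->{3,4,5,6}
Constraint 2 (Y + Z = W) on D(Y)={3,4,5,6} D(Z)={2,5} D(W)={1,2,3,4,5,6}: Y {3,4,5,6}->{3,4}; Z {2,5}->{2}; W {1,2,3,4,5,6}->{5,6}
Constraint 3 (W + Y = Z) on D(W)={5,6} D(Y)={3,4} D(Z)={2}: W {5,6}->{}; Y {3,4}->{}; Z {2}->{}
So after all 3 constraints: D(W) = {}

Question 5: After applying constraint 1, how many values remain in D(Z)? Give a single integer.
Constraint 1 (Z < Y) on D(Z)={2,5,6} D(Y)={1,2,3,4,5,6}: Z {2,5,6}->{2,5}; Y {1,2,3,4,5,6}->{3,4,5,6}
So after constraint 1: D(Z)={2,5}, size = 2

Answer: 2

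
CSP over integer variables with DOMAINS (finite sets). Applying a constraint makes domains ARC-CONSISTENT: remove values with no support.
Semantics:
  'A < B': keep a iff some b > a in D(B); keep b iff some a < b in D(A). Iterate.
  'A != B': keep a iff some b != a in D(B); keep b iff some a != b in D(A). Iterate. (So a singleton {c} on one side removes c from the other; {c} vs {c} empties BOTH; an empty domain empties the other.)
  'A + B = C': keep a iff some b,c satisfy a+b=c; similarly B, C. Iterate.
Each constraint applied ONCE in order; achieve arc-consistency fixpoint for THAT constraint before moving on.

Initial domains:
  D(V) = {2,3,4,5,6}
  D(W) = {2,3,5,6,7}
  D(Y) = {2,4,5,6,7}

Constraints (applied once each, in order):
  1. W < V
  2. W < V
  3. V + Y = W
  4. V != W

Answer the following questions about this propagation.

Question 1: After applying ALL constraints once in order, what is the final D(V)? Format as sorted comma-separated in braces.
Answer: {3}

Derivation:
Constraint 1 (W < V) on D(W)={2,3,5,6,7} D(V)={2,3,4,5,6}: W {2,3,5,6,7}->{2,3,5}; V {2,3,4,5,6}->{3,4,5,6}
Constraint 2 (W < V) on D(W)={2,3,5} D(V)={3,4,5,6}: no change
Constraint 3 (V + Y = W) on D(V)={3,4,5,6} D(Y)={2,4,5,6,7} D(W)={2,3,5}: V {3,4,5,6}->{3}; Y {2,4,5,6,7}->{2}; W {2,3,5}->{5}
Constraint 4 (V != W) on D(V)={3} D(W)={5}: no change
So after all 4 constraints: D(V) = {3}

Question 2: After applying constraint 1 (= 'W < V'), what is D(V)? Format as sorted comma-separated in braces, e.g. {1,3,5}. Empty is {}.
Constraint 1 (W < V) on D(W)={2,3,5,6,7} D(V)={2,3,4,5,6}: W {2,3,5,6,7}->{2,3,5}; V {2,3,4,5,6}->{3,4,5,6}
So after constraint 1: D(V) = {3,4,5,6}

Answer: {3,4,5,6}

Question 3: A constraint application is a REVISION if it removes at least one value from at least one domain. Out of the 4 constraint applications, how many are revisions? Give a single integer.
Constraint 1 (W < V) on D(W)={2,3,5,6,7} D(V)={2,3,4,5,6}: W {2,3,5,6,7}->{2,3,5}; V {2,3,4,5,6}->{3,4,5,6} => REVISION
Constraint 2 (W < V) on D(W)={2,3,5} D(V)={3,4,5,6}: no change => not a revision
Constraint 3 (V + Y = W) on D(V)={3,4,5,6} D(Y)={2,4,5,6,7} D(W)={2,3,5}: V {3,4,5,6}->{3}; Y {2,4,5,6,7}->{2}; W {2,3,5}->{5} => REVISION
Constraint 4 (V != W) on D(V)={3} D(W)={5}: no change => not a revision
Total revisions = 2

Answer: 2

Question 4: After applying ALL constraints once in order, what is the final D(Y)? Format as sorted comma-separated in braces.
Constraint 1 (W < V) on D(W)={2,3,5,6,7} D(V)={2,3,4,5,6}: W {2,3,5,6,7}->{2,3,5}; V {2,3,4,5,6}->{3,4,5,6}
Constraint 2 (W < V) on D(W)={2,3,5} D(V)={3,4,5,6}: no change
Constraint 3 (V + Y = W) on D(V)={3,4,5,6} D(Y)={2,4,5,6,7} D(W)={2,3,5}: V {3,4,5,6}->{3}; Y {2,4,5,6,7}->{2}; W {2,3,5}->{5}
Constraint 4 (V != W) on D(V)={3} D(W)={5}: no change
So after all 4 constraints: D(Y) = {2}

Answer: {2}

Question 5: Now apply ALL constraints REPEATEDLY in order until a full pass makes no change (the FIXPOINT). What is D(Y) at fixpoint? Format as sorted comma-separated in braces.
Answer: {}

Derivation:
pass 0 (initial): D(Y)={2,4,5,6,7}
pass 1: V {2,3,4,5,6}->{3}; W {2,3,5,6,7}->{5}; Y {2,4,5,6,7}->{2}
pass 2: V {3}->{}; W {5}->{}; Y {2}->{}
pass 3: no change
Fixpoint after 3 passes: D(Y) = {}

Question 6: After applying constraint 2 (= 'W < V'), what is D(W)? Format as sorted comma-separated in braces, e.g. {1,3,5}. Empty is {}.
Answer: {2,3,5}

Derivation:
Constraint 1 (W < V) on D(W)={2,3,5,6,7} D(V)={2,3,4,5,6}: W {2,3,5,6,7}->{2,3,5}; V {2,3,4,5,6}->{3,4,5,6}
Constraint 2 (W < V) on D(W)={2,3,5} D(V)={3,4,5,6}: no change
So after constraint 2: D(W) = {2,3,5}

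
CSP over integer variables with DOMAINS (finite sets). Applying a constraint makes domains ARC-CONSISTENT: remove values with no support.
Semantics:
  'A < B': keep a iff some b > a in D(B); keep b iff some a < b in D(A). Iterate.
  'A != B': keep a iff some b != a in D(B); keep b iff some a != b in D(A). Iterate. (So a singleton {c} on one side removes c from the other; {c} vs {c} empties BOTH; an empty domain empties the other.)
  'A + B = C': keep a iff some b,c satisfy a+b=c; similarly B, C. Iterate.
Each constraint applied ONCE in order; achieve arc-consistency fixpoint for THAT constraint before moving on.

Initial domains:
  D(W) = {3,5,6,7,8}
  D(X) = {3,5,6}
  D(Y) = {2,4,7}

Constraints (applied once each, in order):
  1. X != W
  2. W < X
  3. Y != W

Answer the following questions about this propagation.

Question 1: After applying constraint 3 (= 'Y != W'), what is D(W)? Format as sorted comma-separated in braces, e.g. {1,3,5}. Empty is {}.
Answer: {3,5}

Derivation:
Constraint 1 (X != W) on D(X)={3,5,6} D(W)={3,5,6,7,8}: no change
Constraint 2 (W < X) on D(W)={3,5,6,7,8} D(X)={3,5,6}: W {3,5,6,7,8}->{3,5}; X {3,5,6}->{5,6}
Constraint 3 (Y != W) on D(Y)={2,4,7} D(W)={3,5}: no change
So after constraint 3: D(W) = {3,5}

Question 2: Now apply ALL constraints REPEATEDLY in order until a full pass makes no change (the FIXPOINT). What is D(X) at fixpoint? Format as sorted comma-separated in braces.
pass 0 (initial): D(X)={3,5,6}
pass 1: W {3,5,6,7,8}->{3,5}; X {3,5,6}->{5,6}
pass 2: no change
Fixpoint after 2 passes: D(X) = {5,6}

Answer: {5,6}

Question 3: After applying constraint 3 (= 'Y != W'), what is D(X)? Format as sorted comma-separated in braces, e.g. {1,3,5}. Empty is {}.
Answer: {5,6}

Derivation:
Constraint 1 (X != W) on D(X)={3,5,6} D(W)={3,5,6,7,8}: no change
Constraint 2 (W < X) on D(W)={3,5,6,7,8} D(X)={3,5,6}: W {3,5,6,7,8}->{3,5}; X {3,5,6}->{5,6}
Constraint 3 (Y != W) on D(Y)={2,4,7} D(W)={3,5}: no change
So after constraint 3: D(X) = {5,6}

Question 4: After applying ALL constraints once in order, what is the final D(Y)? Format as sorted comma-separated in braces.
Answer: {2,4,7}

Derivation:
Constraint 1 (X != W) on D(X)={3,5,6} D(W)={3,5,6,7,8}: no change
Constraint 2 (W < X) on D(W)={3,5,6,7,8} D(X)={3,5,6}: W {3,5,6,7,8}->{3,5}; X {3,5,6}->{5,6}
Constraint 3 (Y != W) on D(Y)={2,4,7} D(W)={3,5}: no change
So after all 3 constraints: D(Y) = {2,4,7}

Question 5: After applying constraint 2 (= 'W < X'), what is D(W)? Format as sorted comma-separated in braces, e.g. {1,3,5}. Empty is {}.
Constraint 1 (X != W) on D(X)={3,5,6} D(W)={3,5,6,7,8}: no change
Constraint 2 (W < X) on D(W)={3,5,6,7,8} D(X)={3,5,6}: W {3,5,6,7,8}->{3,5}; X {3,5,6}->{5,6}
So after constraint 2: D(W) = {3,5}

Answer: {3,5}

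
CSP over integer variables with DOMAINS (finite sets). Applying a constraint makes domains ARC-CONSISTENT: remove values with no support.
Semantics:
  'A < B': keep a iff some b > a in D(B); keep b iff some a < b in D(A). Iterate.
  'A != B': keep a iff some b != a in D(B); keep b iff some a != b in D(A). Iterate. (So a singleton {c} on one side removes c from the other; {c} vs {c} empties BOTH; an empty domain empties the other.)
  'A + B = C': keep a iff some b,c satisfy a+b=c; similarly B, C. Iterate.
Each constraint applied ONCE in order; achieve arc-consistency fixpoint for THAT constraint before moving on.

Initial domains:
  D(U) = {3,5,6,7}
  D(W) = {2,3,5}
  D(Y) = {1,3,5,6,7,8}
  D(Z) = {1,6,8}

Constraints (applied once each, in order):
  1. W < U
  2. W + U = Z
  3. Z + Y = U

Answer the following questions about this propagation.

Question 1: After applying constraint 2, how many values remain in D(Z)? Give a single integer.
Answer: 2

Derivation:
Constraint 1 (W < U) on D(W)={2,3,5} D(U)={3,5,6,7}: no change
Constraint 2 (W + U = Z) on D(W)={2,3,5} D(U)={3,5,6,7} D(Z)={1,6,8}: U {3,5,6,7}->{3,5,6}; Z {1,6,8}->{6,8}
So after constraint 2: D(Z)={6,8}, size = 2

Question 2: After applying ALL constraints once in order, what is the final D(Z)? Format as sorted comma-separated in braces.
Constraint 1 (W < U) on D(W)={2,3,5} D(U)={3,5,6,7}: no change
Constraint 2 (W + U = Z) on D(W)={2,3,5} D(U)={3,5,6,7} D(Z)={1,6,8}: U {3,5,6,7}->{3,5,6}; Z {1,6,8}->{6,8}
Constraint 3 (Z + Y = U) on D(Z)={6,8} D(Y)={1,3,5,6,7,8} D(U)={3,5,6}: Z {6,8}->{}; Y {1,3,5,6,7,8}->{}; U {3,5,6}->{}
So after all 3 constraints: D(Z) = {}

Answer: {}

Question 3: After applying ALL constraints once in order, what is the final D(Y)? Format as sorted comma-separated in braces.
Answer: {}

Derivation:
Constraint 1 (W < U) on D(W)={2,3,5} D(U)={3,5,6,7}: no change
Constraint 2 (W + U = Z) on D(W)={2,3,5} D(U)={3,5,6,7} D(Z)={1,6,8}: U {3,5,6,7}->{3,5,6}; Z {1,6,8}->{6,8}
Constraint 3 (Z + Y = U) on D(Z)={6,8} D(Y)={1,3,5,6,7,8} D(U)={3,5,6}: Z {6,8}->{}; Y {1,3,5,6,7,8}->{}; U {3,5,6}->{}
So after all 3 constraints: D(Y) = {}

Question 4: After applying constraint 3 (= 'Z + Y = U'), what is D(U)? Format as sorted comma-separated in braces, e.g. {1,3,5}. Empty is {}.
Constraint 1 (W < U) on D(W)={2,3,5} D(U)={3,5,6,7}: no change
Constraint 2 (W + U = Z) on D(W)={2,3,5} D(U)={3,5,6,7} D(Z)={1,6,8}: U {3,5,6,7}->{3,5,6}; Z {1,6,8}->{6,8}
Constraint 3 (Z + Y = U) on D(Z)={6,8} D(Y)={1,3,5,6,7,8} D(U)={3,5,6}: Z {6,8}->{}; Y {1,3,5,6,7,8}->{}; U {3,5,6}->{}
So after constraint 3: D(U) = {}

Answer: {}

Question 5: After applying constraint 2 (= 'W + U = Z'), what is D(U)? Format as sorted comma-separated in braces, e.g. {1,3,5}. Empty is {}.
Constraint 1 (W < U) on D(W)={2,3,5} D(U)={3,5,6,7}: no change
Constraint 2 (W + U = Z) on D(W)={2,3,5} D(U)={3,5,6,7} D(Z)={1,6,8}: U {3,5,6,7}->{3,5,6}; Z {1,6,8}->{6,8}
So after constraint 2: D(U) = {3,5,6}

Answer: {3,5,6}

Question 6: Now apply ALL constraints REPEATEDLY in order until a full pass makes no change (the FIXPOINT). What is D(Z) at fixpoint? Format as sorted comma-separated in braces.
pass 0 (initial): D(Z)={1,6,8}
pass 1: U {3,5,6,7}->{}; Y {1,3,5,6,7,8}->{}; Z {1,6,8}->{}
pass 2: W {2,3,5}->{}
pass 3: no change
Fixpoint after 3 passes: D(Z) = {}

Answer: {}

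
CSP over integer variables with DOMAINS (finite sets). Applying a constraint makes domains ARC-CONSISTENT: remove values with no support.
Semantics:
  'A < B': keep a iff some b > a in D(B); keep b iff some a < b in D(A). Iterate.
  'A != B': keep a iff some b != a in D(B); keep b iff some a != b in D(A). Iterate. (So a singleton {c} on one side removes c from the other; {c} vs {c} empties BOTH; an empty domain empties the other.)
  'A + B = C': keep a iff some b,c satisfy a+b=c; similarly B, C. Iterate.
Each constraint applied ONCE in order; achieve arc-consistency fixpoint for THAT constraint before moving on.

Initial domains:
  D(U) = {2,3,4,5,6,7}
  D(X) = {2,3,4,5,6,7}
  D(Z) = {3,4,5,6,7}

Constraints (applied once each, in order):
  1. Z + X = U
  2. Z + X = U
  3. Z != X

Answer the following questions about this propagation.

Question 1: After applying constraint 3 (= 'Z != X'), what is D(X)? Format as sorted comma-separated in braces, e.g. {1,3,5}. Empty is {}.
Constraint 1 (Z + X = U) on D(Z)={3,4,5,6,7} D(X)={2,3,4,5,6,7} D(U)={2,3,4,5,6,7}: Z {3,4,5,6,7}->{3,4,5}; X {2,3,4,5,6,7}->{2,3,4}; U {2,3,4,5,6,7}->{5,6,7}
Constraint 2 (Z + X = U) on D(Z)={3,4,5} D(X)={2,3,4} D(U)={5,6,7}: no change
Constraint 3 (Z != X) on D(Z)={3,4,5} D(X)={2,3,4}: no change
So after constraint 3: D(X) = {2,3,4}

Answer: {2,3,4}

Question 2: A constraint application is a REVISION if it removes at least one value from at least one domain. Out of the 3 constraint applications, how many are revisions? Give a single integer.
Answer: 1

Derivation:
Constraint 1 (Z + X = U) on D(Z)={3,4,5,6,7} D(X)={2,3,4,5,6,7} D(U)={2,3,4,5,6,7}: Z {3,4,5,6,7}->{3,4,5}; X {2,3,4,5,6,7}->{2,3,4}; U {2,3,4,5,6,7}->{5,6,7} => REVISION
Constraint 2 (Z + X = U) on D(Z)={3,4,5} D(X)={2,3,4} D(U)={5,6,7}: no change => not a revision
Constraint 3 (Z != X) on D(Z)={3,4,5} D(X)={2,3,4}: no change => not a revision
Total revisions = 1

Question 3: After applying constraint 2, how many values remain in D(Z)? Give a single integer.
Answer: 3

Derivation:
Constraint 1 (Z + X = U) on D(Z)={3,4,5,6,7} D(X)={2,3,4,5,6,7} D(U)={2,3,4,5,6,7}: Z {3,4,5,6,7}->{3,4,5}; X {2,3,4,5,6,7}->{2,3,4}; U {2,3,4,5,6,7}->{5,6,7}
Constraint 2 (Z + X = U) on D(Z)={3,4,5} D(X)={2,3,4} D(U)={5,6,7}: no change
So after constraint 2: D(Z)={3,4,5}, size = 3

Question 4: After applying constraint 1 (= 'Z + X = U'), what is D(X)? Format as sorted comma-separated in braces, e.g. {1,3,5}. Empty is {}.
Constraint 1 (Z + X = U) on D(Z)={3,4,5,6,7} D(X)={2,3,4,5,6,7} D(U)={2,3,4,5,6,7}: Z {3,4,5,6,7}->{3,4,5}; X {2,3,4,5,6,7}->{2,3,4}; U {2,3,4,5,6,7}->{5,6,7}
So after constraint 1: D(X) = {2,3,4}

Answer: {2,3,4}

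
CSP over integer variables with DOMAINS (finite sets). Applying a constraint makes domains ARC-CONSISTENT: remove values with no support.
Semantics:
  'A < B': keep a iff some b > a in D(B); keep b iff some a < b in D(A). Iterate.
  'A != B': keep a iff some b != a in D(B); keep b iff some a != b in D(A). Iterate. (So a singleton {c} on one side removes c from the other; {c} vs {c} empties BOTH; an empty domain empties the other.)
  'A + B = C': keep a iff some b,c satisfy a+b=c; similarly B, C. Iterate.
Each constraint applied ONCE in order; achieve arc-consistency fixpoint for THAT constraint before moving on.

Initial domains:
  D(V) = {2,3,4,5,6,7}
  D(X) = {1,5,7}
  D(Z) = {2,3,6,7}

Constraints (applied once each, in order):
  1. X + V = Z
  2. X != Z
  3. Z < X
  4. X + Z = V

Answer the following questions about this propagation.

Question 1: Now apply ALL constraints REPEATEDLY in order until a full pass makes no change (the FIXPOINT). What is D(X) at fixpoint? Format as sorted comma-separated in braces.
pass 0 (initial): D(X)={1,5,7}
pass 1: V {2,3,4,5,6,7}->{}; X {1,5,7}->{}; Z {2,3,6,7}->{}
pass 2: no change
Fixpoint after 2 passes: D(X) = {}

Answer: {}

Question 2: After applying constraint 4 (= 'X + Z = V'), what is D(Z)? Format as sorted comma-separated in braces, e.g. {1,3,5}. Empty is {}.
Constraint 1 (X + V = Z) on D(X)={1,5,7} D(V)={2,3,4,5,6,7} D(Z)={2,3,6,7}: X {1,5,7}->{1,5}; V {2,3,4,5,6,7}->{2,5,6}; Z {2,3,6,7}->{3,6,7}
Constraint 2 (X != Z) on D(X)={1,5} D(Z)={3,6,7}: no change
Constraint 3 (Z < X) on D(Z)={3,6,7} D(X)={1,5}: Z {3,6,7}->{3}; X {1,5}->{5}
Constraint 4 (X + Z = V) on D(X)={5} D(Z)={3} D(V)={2,5,6}: X {5}->{}; Z {3}->{}; V {2,5,6}->{}
So after constraint 4: D(Z) = {}

Answer: {}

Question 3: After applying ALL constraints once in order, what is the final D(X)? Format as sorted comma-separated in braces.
Answer: {}

Derivation:
Constraint 1 (X + V = Z) on D(X)={1,5,7} D(V)={2,3,4,5,6,7} D(Z)={2,3,6,7}: X {1,5,7}->{1,5}; V {2,3,4,5,6,7}->{2,5,6}; Z {2,3,6,7}->{3,6,7}
Constraint 2 (X != Z) on D(X)={1,5} D(Z)={3,6,7}: no change
Constraint 3 (Z < X) on D(Z)={3,6,7} D(X)={1,5}: Z {3,6,7}->{3}; X {1,5}->{5}
Constraint 4 (X + Z = V) on D(X)={5} D(Z)={3} D(V)={2,5,6}: X {5}->{}; Z {3}->{}; V {2,5,6}->{}
So after all 4 constraints: D(X) = {}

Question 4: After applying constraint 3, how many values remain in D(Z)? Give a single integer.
Answer: 1

Derivation:
Constraint 1 (X + V = Z) on D(X)={1,5,7} D(V)={2,3,4,5,6,7} D(Z)={2,3,6,7}: X {1,5,7}->{1,5}; V {2,3,4,5,6,7}->{2,5,6}; Z {2,3,6,7}->{3,6,7}
Constraint 2 (X != Z) on D(X)={1,5} D(Z)={3,6,7}: no change
Constraint 3 (Z < X) on D(Z)={3,6,7} D(X)={1,5}: Z {3,6,7}->{3}; X {1,5}->{5}
So after constraint 3: D(Z)={3}, size = 1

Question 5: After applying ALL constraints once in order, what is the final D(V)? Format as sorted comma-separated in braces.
Constraint 1 (X + V = Z) on D(X)={1,5,7} D(V)={2,3,4,5,6,7} D(Z)={2,3,6,7}: X {1,5,7}->{1,5}; V {2,3,4,5,6,7}->{2,5,6}; Z {2,3,6,7}->{3,6,7}
Constraint 2 (X != Z) on D(X)={1,5} D(Z)={3,6,7}: no change
Constraint 3 (Z < X) on D(Z)={3,6,7} D(X)={1,5}: Z {3,6,7}->{3}; X {1,5}->{5}
Constraint 4 (X + Z = V) on D(X)={5} D(Z)={3} D(V)={2,5,6}: X {5}->{}; Z {3}->{}; V {2,5,6}->{}
So after all 4 constraints: D(V) = {}

Answer: {}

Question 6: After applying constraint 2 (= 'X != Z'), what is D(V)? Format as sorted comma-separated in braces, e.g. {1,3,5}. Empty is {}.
Constraint 1 (X + V = Z) on D(X)={1,5,7} D(V)={2,3,4,5,6,7} D(Z)={2,3,6,7}: X {1,5,7}->{1,5}; V {2,3,4,5,6,7}->{2,5,6}; Z {2,3,6,7}->{3,6,7}
Constraint 2 (X != Z) on D(X)={1,5} D(Z)={3,6,7}: no change
So after constraint 2: D(V) = {2,5,6}

Answer: {2,5,6}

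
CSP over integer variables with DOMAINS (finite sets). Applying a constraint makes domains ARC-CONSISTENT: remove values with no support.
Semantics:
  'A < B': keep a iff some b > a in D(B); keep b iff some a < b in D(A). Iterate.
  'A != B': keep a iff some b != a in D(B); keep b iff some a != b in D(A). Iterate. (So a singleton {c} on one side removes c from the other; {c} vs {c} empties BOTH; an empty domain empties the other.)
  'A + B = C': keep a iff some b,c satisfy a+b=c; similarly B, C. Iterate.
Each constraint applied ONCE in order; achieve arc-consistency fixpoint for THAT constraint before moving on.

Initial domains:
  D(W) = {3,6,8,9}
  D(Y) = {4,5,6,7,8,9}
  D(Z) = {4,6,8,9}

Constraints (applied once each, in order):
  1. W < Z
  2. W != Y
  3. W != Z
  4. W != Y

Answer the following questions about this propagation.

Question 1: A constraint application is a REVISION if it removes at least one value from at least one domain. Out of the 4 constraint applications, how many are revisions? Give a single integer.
Answer: 1

Derivation:
Constraint 1 (W < Z) on D(W)={3,6,8,9} D(Z)={4,6,8,9}: W {3,6,8,9}->{3,6,8} => REVISION
Constraint 2 (W != Y) on D(W)={3,6,8} D(Y)={4,5,6,7,8,9}: no change => not a revision
Constraint 3 (W != Z) on D(W)={3,6,8} D(Z)={4,6,8,9}: no change => not a revision
Constraint 4 (W != Y) on D(W)={3,6,8} D(Y)={4,5,6,7,8,9}: no change => not a revision
Total revisions = 1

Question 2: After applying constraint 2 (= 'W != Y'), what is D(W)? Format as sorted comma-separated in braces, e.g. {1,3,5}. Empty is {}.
Constraint 1 (W < Z) on D(W)={3,6,8,9} D(Z)={4,6,8,9}: W {3,6,8,9}->{3,6,8}
Constraint 2 (W != Y) on D(W)={3,6,8} D(Y)={4,5,6,7,8,9}: no change
So after constraint 2: D(W) = {3,6,8}

Answer: {3,6,8}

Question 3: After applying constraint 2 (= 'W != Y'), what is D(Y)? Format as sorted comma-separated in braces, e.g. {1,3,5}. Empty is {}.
Answer: {4,5,6,7,8,9}

Derivation:
Constraint 1 (W < Z) on D(W)={3,6,8,9} D(Z)={4,6,8,9}: W {3,6,8,9}->{3,6,8}
Constraint 2 (W != Y) on D(W)={3,6,8} D(Y)={4,5,6,7,8,9}: no change
So after constraint 2: D(Y) = {4,5,6,7,8,9}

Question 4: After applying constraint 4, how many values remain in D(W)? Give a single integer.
Constraint 1 (W < Z) on D(W)={3,6,8,9} D(Z)={4,6,8,9}: W {3,6,8,9}->{3,6,8}
Constraint 2 (W != Y) on D(W)={3,6,8} D(Y)={4,5,6,7,8,9}: no change
Constraint 3 (W != Z) on D(W)={3,6,8} D(Z)={4,6,8,9}: no change
Constraint 4 (W != Y) on D(W)={3,6,8} D(Y)={4,5,6,7,8,9}: no change
So after constraint 4: D(W)={3,6,8}, size = 3

Answer: 3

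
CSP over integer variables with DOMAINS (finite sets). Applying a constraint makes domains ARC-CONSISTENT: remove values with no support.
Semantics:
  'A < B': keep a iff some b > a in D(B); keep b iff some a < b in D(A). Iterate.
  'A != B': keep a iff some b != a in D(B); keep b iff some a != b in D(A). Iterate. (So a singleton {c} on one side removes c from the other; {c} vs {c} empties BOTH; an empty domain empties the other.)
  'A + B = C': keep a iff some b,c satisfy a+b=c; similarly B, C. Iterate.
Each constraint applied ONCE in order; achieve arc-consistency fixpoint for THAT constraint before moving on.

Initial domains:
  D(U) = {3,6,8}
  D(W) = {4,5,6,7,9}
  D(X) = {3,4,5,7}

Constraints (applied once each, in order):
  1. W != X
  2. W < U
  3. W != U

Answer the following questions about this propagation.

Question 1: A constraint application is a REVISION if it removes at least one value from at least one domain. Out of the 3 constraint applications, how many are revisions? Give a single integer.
Answer: 1

Derivation:
Constraint 1 (W != X) on D(W)={4,5,6,7,9} D(X)={3,4,5,7}: no change => not a revision
Constraint 2 (W < U) on D(W)={4,5,6,7,9} D(U)={3,6,8}: W {4,5,6,7,9}->{4,5,6,7}; U {3,6,8}->{6,8} => REVISION
Constraint 3 (W != U) on D(W)={4,5,6,7} D(U)={6,8}: no change => not a revision
Total revisions = 1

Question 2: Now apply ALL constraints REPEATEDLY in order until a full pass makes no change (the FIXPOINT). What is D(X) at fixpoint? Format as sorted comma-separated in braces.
Answer: {3,4,5,7}

Derivation:
pass 0 (initial): D(X)={3,4,5,7}
pass 1: U {3,6,8}->{6,8}; W {4,5,6,7,9}->{4,5,6,7}
pass 2: no change
Fixpoint after 2 passes: D(X) = {3,4,5,7}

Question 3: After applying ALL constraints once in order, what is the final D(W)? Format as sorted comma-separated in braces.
Constraint 1 (W != X) on D(W)={4,5,6,7,9} D(X)={3,4,5,7}: no change
Constraint 2 (W < U) on D(W)={4,5,6,7,9} D(U)={3,6,8}: W {4,5,6,7,9}->{4,5,6,7}; U {3,6,8}->{6,8}
Constraint 3 (W != U) on D(W)={4,5,6,7} D(U)={6,8}: no change
So after all 3 constraints: D(W) = {4,5,6,7}

Answer: {4,5,6,7}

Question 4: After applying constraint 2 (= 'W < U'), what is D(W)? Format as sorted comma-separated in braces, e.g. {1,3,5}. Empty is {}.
Answer: {4,5,6,7}

Derivation:
Constraint 1 (W != X) on D(W)={4,5,6,7,9} D(X)={3,4,5,7}: no change
Constraint 2 (W < U) on D(W)={4,5,6,7,9} D(U)={3,6,8}: W {4,5,6,7,9}->{4,5,6,7}; U {3,6,8}->{6,8}
So after constraint 2: D(W) = {4,5,6,7}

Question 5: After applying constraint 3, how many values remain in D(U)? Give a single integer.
Answer: 2

Derivation:
Constraint 1 (W != X) on D(W)={4,5,6,7,9} D(X)={3,4,5,7}: no change
Constraint 2 (W < U) on D(W)={4,5,6,7,9} D(U)={3,6,8}: W {4,5,6,7,9}->{4,5,6,7}; U {3,6,8}->{6,8}
Constraint 3 (W != U) on D(W)={4,5,6,7} D(U)={6,8}: no change
So after constraint 3: D(U)={6,8}, size = 2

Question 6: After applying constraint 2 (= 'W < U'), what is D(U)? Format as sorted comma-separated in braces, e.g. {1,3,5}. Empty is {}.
Answer: {6,8}

Derivation:
Constraint 1 (W != X) on D(W)={4,5,6,7,9} D(X)={3,4,5,7}: no change
Constraint 2 (W < U) on D(W)={4,5,6,7,9} D(U)={3,6,8}: W {4,5,6,7,9}->{4,5,6,7}; U {3,6,8}->{6,8}
So after constraint 2: D(U) = {6,8}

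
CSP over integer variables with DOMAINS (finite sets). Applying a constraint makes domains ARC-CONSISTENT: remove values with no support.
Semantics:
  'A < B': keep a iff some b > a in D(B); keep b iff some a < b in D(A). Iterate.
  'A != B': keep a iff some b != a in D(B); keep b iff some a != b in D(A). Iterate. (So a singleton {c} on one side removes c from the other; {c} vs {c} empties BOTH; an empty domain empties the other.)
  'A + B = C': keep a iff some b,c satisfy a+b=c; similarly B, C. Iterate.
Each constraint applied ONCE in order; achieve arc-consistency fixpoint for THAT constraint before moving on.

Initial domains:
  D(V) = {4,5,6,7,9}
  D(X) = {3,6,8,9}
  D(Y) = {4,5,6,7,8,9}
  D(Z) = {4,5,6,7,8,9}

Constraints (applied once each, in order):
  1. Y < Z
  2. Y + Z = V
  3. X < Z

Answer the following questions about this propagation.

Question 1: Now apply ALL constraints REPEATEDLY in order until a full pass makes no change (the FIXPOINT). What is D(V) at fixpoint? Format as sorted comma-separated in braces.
Answer: {9}

Derivation:
pass 0 (initial): D(V)={4,5,6,7,9}
pass 1: V {4,5,6,7,9}->{9}; X {3,6,8,9}->{3}; Y {4,5,6,7,8,9}->{4}; Z {4,5,6,7,8,9}->{5}
pass 2: no change
Fixpoint after 2 passes: D(V) = {9}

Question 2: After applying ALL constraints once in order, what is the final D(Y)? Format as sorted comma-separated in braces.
Answer: {4}

Derivation:
Constraint 1 (Y < Z) on D(Y)={4,5,6,7,8,9} D(Z)={4,5,6,7,8,9}: Y {4,5,6,7,8,9}->{4,5,6,7,8}; Z {4,5,6,7,8,9}->{5,6,7,8,9}
Constraint 2 (Y + Z = V) on D(Y)={4,5,6,7,8} D(Z)={5,6,7,8,9} D(V)={4,5,6,7,9}: Y {4,5,6,7,8}->{4}; Z {5,6,7,8,9}->{5}; V {4,5,6,7,9}->{9}
Constraint 3 (X < Z) on D(X)={3,6,8,9} D(Z)={5}: X {3,6,8,9}->{3}
So after all 3 constraints: D(Y) = {4}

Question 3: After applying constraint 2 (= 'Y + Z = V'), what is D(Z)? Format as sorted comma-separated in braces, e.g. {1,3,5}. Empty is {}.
Answer: {5}

Derivation:
Constraint 1 (Y < Z) on D(Y)={4,5,6,7,8,9} D(Z)={4,5,6,7,8,9}: Y {4,5,6,7,8,9}->{4,5,6,7,8}; Z {4,5,6,7,8,9}->{5,6,7,8,9}
Constraint 2 (Y + Z = V) on D(Y)={4,5,6,7,8} D(Z)={5,6,7,8,9} D(V)={4,5,6,7,9}: Y {4,5,6,7,8}->{4}; Z {5,6,7,8,9}->{5}; V {4,5,6,7,9}->{9}
So after constraint 2: D(Z) = {5}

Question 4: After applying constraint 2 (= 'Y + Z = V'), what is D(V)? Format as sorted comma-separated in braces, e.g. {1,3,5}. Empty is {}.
Answer: {9}

Derivation:
Constraint 1 (Y < Z) on D(Y)={4,5,6,7,8,9} D(Z)={4,5,6,7,8,9}: Y {4,5,6,7,8,9}->{4,5,6,7,8}; Z {4,5,6,7,8,9}->{5,6,7,8,9}
Constraint 2 (Y + Z = V) on D(Y)={4,5,6,7,8} D(Z)={5,6,7,8,9} D(V)={4,5,6,7,9}: Y {4,5,6,7,8}->{4}; Z {5,6,7,8,9}->{5}; V {4,5,6,7,9}->{9}
So after constraint 2: D(V) = {9}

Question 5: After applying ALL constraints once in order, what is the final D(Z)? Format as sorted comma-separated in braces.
Constraint 1 (Y < Z) on D(Y)={4,5,6,7,8,9} D(Z)={4,5,6,7,8,9}: Y {4,5,6,7,8,9}->{4,5,6,7,8}; Z {4,5,6,7,8,9}->{5,6,7,8,9}
Constraint 2 (Y + Z = V) on D(Y)={4,5,6,7,8} D(Z)={5,6,7,8,9} D(V)={4,5,6,7,9}: Y {4,5,6,7,8}->{4}; Z {5,6,7,8,9}->{5}; V {4,5,6,7,9}->{9}
Constraint 3 (X < Z) on D(X)={3,6,8,9} D(Z)={5}: X {3,6,8,9}->{3}
So after all 3 constraints: D(Z) = {5}

Answer: {5}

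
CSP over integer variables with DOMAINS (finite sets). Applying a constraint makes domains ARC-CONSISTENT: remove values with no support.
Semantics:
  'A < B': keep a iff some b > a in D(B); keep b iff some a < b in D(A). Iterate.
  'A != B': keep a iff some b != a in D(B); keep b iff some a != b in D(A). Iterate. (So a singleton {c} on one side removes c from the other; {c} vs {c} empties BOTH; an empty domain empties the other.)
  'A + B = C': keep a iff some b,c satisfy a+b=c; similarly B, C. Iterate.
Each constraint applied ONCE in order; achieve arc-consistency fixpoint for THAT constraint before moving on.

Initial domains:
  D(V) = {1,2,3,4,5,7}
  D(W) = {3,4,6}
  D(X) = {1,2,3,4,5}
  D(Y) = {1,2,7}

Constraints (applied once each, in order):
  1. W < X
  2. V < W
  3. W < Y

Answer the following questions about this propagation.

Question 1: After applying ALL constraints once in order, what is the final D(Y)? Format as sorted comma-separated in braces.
Constraint 1 (W < X) on D(W)={3,4,6} D(X)={1,2,3,4,5}: W {3,4,6}->{3,4}; X {1,2,3,4,5}->{4,5}
Constraint 2 (V < W) on D(V)={1,2,3,4,5,7} D(W)={3,4}: V {1,2,3,4,5,7}->{1,2,3}
Constraint 3 (W < Y) on D(W)={3,4} D(Y)={1,2,7}: Y {1,2,7}->{7}
So after all 3 constraints: D(Y) = {7}

Answer: {7}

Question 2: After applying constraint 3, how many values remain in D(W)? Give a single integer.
Answer: 2

Derivation:
Constraint 1 (W < X) on D(W)={3,4,6} D(X)={1,2,3,4,5}: W {3,4,6}->{3,4}; X {1,2,3,4,5}->{4,5}
Constraint 2 (V < W) on D(V)={1,2,3,4,5,7} D(W)={3,4}: V {1,2,3,4,5,7}->{1,2,3}
Constraint 3 (W < Y) on D(W)={3,4} D(Y)={1,2,7}: Y {1,2,7}->{7}
So after constraint 3: D(W)={3,4}, size = 2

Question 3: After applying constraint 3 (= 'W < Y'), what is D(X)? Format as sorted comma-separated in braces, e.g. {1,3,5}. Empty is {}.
Answer: {4,5}

Derivation:
Constraint 1 (W < X) on D(W)={3,4,6} D(X)={1,2,3,4,5}: W {3,4,6}->{3,4}; X {1,2,3,4,5}->{4,5}
Constraint 2 (V < W) on D(V)={1,2,3,4,5,7} D(W)={3,4}: V {1,2,3,4,5,7}->{1,2,3}
Constraint 3 (W < Y) on D(W)={3,4} D(Y)={1,2,7}: Y {1,2,7}->{7}
So after constraint 3: D(X) = {4,5}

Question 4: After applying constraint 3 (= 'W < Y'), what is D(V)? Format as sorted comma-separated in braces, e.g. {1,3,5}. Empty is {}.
Answer: {1,2,3}

Derivation:
Constraint 1 (W < X) on D(W)={3,4,6} D(X)={1,2,3,4,5}: W {3,4,6}->{3,4}; X {1,2,3,4,5}->{4,5}
Constraint 2 (V < W) on D(V)={1,2,3,4,5,7} D(W)={3,4}: V {1,2,3,4,5,7}->{1,2,3}
Constraint 3 (W < Y) on D(W)={3,4} D(Y)={1,2,7}: Y {1,2,7}->{7}
So after constraint 3: D(V) = {1,2,3}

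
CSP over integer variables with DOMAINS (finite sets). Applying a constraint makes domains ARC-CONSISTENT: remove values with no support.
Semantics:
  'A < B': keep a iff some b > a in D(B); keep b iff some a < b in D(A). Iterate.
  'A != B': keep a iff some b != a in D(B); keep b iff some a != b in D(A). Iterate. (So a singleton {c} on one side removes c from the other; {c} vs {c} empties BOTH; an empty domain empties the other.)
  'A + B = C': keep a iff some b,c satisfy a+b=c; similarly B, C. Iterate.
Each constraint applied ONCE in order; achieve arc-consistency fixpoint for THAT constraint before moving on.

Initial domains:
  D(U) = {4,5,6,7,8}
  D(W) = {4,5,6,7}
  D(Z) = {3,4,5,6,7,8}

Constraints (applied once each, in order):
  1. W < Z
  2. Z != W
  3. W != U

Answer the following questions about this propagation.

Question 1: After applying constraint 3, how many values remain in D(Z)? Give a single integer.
Answer: 4

Derivation:
Constraint 1 (W < Z) on D(W)={4,5,6,7} D(Z)={3,4,5,6,7,8}: Z {3,4,5,6,7,8}->{5,6,7,8}
Constraint 2 (Z != W) on D(Z)={5,6,7,8} D(W)={4,5,6,7}: no change
Constraint 3 (W != U) on D(W)={4,5,6,7} D(U)={4,5,6,7,8}: no change
So after constraint 3: D(Z)={5,6,7,8}, size = 4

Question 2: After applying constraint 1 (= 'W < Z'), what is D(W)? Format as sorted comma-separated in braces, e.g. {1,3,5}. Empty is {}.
Answer: {4,5,6,7}

Derivation:
Constraint 1 (W < Z) on D(W)={4,5,6,7} D(Z)={3,4,5,6,7,8}: Z {3,4,5,6,7,8}->{5,6,7,8}
So after constraint 1: D(W) = {4,5,6,7}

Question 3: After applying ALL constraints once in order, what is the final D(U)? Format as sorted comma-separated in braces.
Constraint 1 (W < Z) on D(W)={4,5,6,7} D(Z)={3,4,5,6,7,8}: Z {3,4,5,6,7,8}->{5,6,7,8}
Constraint 2 (Z != W) on D(Z)={5,6,7,8} D(W)={4,5,6,7}: no change
Constraint 3 (W != U) on D(W)={4,5,6,7} D(U)={4,5,6,7,8}: no change
So after all 3 constraints: D(U) = {4,5,6,7,8}

Answer: {4,5,6,7,8}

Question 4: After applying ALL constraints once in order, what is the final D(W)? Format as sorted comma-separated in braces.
Constraint 1 (W < Z) on D(W)={4,5,6,7} D(Z)={3,4,5,6,7,8}: Z {3,4,5,6,7,8}->{5,6,7,8}
Constraint 2 (Z != W) on D(Z)={5,6,7,8} D(W)={4,5,6,7}: no change
Constraint 3 (W != U) on D(W)={4,5,6,7} D(U)={4,5,6,7,8}: no change
So after all 3 constraints: D(W) = {4,5,6,7}

Answer: {4,5,6,7}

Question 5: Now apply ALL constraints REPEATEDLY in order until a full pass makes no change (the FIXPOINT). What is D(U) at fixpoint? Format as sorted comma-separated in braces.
Answer: {4,5,6,7,8}

Derivation:
pass 0 (initial): D(U)={4,5,6,7,8}
pass 1: Z {3,4,5,6,7,8}->{5,6,7,8}
pass 2: no change
Fixpoint after 2 passes: D(U) = {4,5,6,7,8}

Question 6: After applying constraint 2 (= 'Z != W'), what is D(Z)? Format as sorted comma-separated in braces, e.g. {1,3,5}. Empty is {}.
Answer: {5,6,7,8}

Derivation:
Constraint 1 (W < Z) on D(W)={4,5,6,7} D(Z)={3,4,5,6,7,8}: Z {3,4,5,6,7,8}->{5,6,7,8}
Constraint 2 (Z != W) on D(Z)={5,6,7,8} D(W)={4,5,6,7}: no change
So after constraint 2: D(Z) = {5,6,7,8}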